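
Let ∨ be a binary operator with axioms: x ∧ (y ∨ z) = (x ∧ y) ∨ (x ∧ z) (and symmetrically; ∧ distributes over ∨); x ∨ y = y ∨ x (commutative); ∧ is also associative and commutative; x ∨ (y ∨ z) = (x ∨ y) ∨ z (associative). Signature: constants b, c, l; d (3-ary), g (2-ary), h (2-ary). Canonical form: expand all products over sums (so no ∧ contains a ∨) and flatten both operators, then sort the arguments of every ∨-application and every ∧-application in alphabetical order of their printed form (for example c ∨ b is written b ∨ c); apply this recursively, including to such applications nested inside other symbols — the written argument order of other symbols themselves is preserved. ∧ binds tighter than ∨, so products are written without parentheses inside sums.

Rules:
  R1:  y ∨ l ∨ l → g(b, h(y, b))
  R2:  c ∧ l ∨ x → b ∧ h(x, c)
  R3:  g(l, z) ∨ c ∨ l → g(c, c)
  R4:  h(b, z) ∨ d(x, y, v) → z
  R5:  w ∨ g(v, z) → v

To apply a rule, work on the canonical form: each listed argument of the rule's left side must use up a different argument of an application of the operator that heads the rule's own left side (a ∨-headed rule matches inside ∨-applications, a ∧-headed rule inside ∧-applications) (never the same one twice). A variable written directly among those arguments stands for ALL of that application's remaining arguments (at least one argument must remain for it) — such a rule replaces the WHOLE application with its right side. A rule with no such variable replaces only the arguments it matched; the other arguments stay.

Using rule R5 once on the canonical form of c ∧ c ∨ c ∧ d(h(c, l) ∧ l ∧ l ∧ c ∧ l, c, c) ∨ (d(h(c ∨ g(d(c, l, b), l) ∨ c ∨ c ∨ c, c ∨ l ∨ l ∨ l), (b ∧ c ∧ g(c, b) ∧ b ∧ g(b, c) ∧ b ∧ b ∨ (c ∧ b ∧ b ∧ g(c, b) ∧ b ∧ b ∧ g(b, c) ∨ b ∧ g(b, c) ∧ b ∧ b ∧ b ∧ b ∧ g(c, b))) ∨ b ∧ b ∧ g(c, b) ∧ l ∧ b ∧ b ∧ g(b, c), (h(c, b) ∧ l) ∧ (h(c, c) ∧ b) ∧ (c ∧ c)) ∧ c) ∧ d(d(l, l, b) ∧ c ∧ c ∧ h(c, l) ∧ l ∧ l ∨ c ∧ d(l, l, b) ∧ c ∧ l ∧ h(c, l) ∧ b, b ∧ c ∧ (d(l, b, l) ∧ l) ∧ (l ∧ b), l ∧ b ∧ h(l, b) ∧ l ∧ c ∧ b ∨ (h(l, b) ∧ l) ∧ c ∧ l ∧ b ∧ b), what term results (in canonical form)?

Answer: c ∧ c ∨ c ∧ d(b ∧ c ∧ c ∧ d(l, l, b) ∧ h(c, l) ∧ l ∨ c ∧ c ∧ d(l, l, b) ∧ h(c, l) ∧ l ∧ l, b ∧ b ∧ c ∧ d(l, b, l) ∧ l ∧ l, b ∧ b ∧ c ∧ h(l, b) ∧ l ∧ l ∨ b ∧ b ∧ c ∧ h(l, b) ∧ l ∧ l) ∧ d(h(d(c, l, b), c ∨ l ∨ l ∨ l), b ∧ b ∧ b ∧ b ∧ b ∧ g(b, c) ∧ g(c, b) ∨ b ∧ b ∧ b ∧ b ∧ c ∧ g(b, c) ∧ g(c, b) ∨ b ∧ b ∧ b ∧ b ∧ c ∧ g(b, c) ∧ g(c, b) ∨ b ∧ b ∧ b ∧ b ∧ g(b, c) ∧ g(c, b) ∧ l, b ∧ c ∧ c ∧ h(c, b) ∧ h(c, c) ∧ l) ∨ c ∧ d(c ∧ h(c, l) ∧ l ∧ l ∧ l, c, c)

Derivation:
Canonical form:  c ∧ c ∨ c ∧ d(b ∧ c ∧ c ∧ d(l, l, b) ∧ h(c, l) ∧ l ∨ c ∧ c ∧ d(l, l, b) ∧ h(c, l) ∧ l ∧ l, b ∧ b ∧ c ∧ d(l, b, l) ∧ l ∧ l, b ∧ b ∧ c ∧ h(l, b) ∧ l ∧ l ∨ b ∧ b ∧ c ∧ h(l, b) ∧ l ∧ l) ∧ d(h(c ∨ c ∨ c ∨ c ∨ g(d(c, l, b), l), c ∨ l ∨ l ∨ l), b ∧ b ∧ b ∧ b ∧ b ∧ g(b, c) ∧ g(c, b) ∨ b ∧ b ∧ b ∧ b ∧ c ∧ g(b, c) ∧ g(c, b) ∨ b ∧ b ∧ b ∧ b ∧ c ∧ g(b, c) ∧ g(c, b) ∨ b ∧ b ∧ b ∧ b ∧ g(b, c) ∧ g(c, b) ∧ l, b ∧ c ∧ c ∧ h(c, b) ∧ h(c, c) ∧ l) ∨ c ∧ d(c ∧ h(c, l) ∧ l ∧ l ∧ l, c, c)
R5 matches:  uses g(d(c, l, b), l);  v := d(c, l, b), w := c ∨ c ∨ c ∨ c, z := l
Every leftover argument binds to the variable; the entire application is replaced.
Result:  c ∧ c ∨ c ∧ d(b ∧ c ∧ c ∧ d(l, l, b) ∧ h(c, l) ∧ l ∨ c ∧ c ∧ d(l, l, b) ∧ h(c, l) ∧ l ∧ l, b ∧ b ∧ c ∧ d(l, b, l) ∧ l ∧ l, b ∧ b ∧ c ∧ h(l, b) ∧ l ∧ l ∨ b ∧ b ∧ c ∧ h(l, b) ∧ l ∧ l) ∧ d(h(d(c, l, b), c ∨ l ∨ l ∨ l), b ∧ b ∧ b ∧ b ∧ b ∧ g(b, c) ∧ g(c, b) ∨ b ∧ b ∧ b ∧ b ∧ c ∧ g(b, c) ∧ g(c, b) ∨ b ∧ b ∧ b ∧ b ∧ c ∧ g(b, c) ∧ g(c, b) ∨ b ∧ b ∧ b ∧ b ∧ g(b, c) ∧ g(c, b) ∧ l, b ∧ c ∧ c ∧ h(c, b) ∧ h(c, c) ∧ l) ∨ c ∧ d(c ∧ h(c, l) ∧ l ∧ l ∧ l, c, c)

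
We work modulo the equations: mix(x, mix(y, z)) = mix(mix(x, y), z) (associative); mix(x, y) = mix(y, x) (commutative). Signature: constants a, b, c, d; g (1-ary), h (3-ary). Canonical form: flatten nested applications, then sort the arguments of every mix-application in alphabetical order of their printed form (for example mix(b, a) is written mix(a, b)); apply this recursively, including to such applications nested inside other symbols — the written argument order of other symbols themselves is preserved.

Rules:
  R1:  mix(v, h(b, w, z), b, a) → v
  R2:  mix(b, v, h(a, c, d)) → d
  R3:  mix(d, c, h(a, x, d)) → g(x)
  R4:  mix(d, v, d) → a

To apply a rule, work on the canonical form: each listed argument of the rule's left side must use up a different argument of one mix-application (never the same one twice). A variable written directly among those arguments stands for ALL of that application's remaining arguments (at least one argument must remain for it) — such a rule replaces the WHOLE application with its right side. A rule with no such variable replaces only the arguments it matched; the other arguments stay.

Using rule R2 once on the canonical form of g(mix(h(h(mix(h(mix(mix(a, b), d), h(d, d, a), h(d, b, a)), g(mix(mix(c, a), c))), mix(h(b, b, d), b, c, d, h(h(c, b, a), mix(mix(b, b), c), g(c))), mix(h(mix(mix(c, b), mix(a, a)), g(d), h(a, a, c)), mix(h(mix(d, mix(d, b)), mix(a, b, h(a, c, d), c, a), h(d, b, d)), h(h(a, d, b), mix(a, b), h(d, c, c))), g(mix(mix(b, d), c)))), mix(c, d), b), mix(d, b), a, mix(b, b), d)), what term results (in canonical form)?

Canonical form:  g(mix(a, b, b, b, d, d, h(h(mix(g(mix(a, c, c)), h(mix(a, b, d), h(d, d, a), h(d, b, a))), mix(b, c, d, h(b, b, d), h(h(c, b, a), mix(b, b, c), g(c))), mix(g(mix(b, c, d)), h(h(a, d, b), mix(a, b), h(d, c, c)), h(mix(a, a, b, c), g(d), h(a, a, c)), h(mix(b, d, d), mix(a, a, b, c, h(a, c, d)), h(d, b, d)))), mix(c, d), b)))
R2 matches:  uses b, h(a, c, d);  v := mix(a, a, c)
Every leftover argument binds to the variable; the entire application is replaced.
Result:  g(mix(a, b, b, b, d, d, h(h(mix(g(mix(a, c, c)), h(mix(a, b, d), h(d, d, a), h(d, b, a))), mix(b, c, d, h(b, b, d), h(h(c, b, a), mix(b, b, c), g(c))), mix(g(mix(b, c, d)), h(h(a, d, b), mix(a, b), h(d, c, c)), h(mix(a, a, b, c), g(d), h(a, a, c)), h(mix(b, d, d), d, h(d, b, d)))), mix(c, d), b)))

Answer: g(mix(a, b, b, b, d, d, h(h(mix(g(mix(a, c, c)), h(mix(a, b, d), h(d, d, a), h(d, b, a))), mix(b, c, d, h(b, b, d), h(h(c, b, a), mix(b, b, c), g(c))), mix(g(mix(b, c, d)), h(h(a, d, b), mix(a, b), h(d, c, c)), h(mix(a, a, b, c), g(d), h(a, a, c)), h(mix(b, d, d), d, h(d, b, d)))), mix(c, d), b)))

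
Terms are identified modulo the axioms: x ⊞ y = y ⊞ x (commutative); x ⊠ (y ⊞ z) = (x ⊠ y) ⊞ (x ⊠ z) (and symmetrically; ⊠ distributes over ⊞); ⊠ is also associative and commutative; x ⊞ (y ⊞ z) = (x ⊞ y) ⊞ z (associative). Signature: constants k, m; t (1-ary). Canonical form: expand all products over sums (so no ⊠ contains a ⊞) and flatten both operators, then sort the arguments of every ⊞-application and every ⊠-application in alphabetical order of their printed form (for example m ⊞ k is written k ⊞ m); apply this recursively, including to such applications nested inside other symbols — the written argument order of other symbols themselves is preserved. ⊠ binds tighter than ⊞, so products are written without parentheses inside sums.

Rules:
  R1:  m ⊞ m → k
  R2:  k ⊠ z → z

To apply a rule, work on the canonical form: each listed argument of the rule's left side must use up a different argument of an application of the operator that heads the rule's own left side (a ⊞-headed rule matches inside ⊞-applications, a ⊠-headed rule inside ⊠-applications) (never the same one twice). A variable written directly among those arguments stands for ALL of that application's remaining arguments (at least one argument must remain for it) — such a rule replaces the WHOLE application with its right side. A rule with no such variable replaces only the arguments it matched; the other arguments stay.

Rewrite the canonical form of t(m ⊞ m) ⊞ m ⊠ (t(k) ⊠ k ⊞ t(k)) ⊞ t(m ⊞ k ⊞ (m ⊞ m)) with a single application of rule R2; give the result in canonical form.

Answer: m ⊠ t(k) ⊞ m ⊠ t(k) ⊞ t(k ⊞ m ⊞ m ⊞ m) ⊞ t(m ⊞ m)

Derivation:
Canonical form:  k ⊠ m ⊠ t(k) ⊞ m ⊠ t(k) ⊞ t(k ⊞ m ⊞ m ⊞ m) ⊞ t(m ⊞ m)
R2 matches:  uses k;  z := m ⊠ t(k)
The extension variable absorbs all remaining arguments, so the whole application is rewritten.
New term:  m ⊠ t(k) ⊞ m ⊠ t(k) ⊞ t(k ⊞ m ⊞ m ⊞ m) ⊞ t(m ⊞ m)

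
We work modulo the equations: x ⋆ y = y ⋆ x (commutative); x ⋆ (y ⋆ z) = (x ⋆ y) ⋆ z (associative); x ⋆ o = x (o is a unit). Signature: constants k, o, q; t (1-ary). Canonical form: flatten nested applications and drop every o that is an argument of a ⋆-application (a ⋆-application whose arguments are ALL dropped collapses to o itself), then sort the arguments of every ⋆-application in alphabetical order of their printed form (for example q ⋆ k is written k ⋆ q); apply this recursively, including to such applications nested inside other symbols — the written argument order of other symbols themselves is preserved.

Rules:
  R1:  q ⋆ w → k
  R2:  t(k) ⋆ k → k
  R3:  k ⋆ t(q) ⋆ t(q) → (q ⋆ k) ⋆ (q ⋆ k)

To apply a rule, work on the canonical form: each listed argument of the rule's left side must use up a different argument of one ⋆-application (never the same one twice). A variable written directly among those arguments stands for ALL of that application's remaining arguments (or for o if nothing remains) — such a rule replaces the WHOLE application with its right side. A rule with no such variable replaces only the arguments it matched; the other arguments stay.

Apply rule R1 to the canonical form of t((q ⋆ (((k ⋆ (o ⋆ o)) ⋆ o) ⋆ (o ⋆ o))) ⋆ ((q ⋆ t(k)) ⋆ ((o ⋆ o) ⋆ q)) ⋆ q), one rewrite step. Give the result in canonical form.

Canonical form:  t(k ⋆ q ⋆ q ⋆ q ⋆ q ⋆ t(k))
Apply R1:  consuming q;  w := k ⋆ q ⋆ q ⋆ q ⋆ t(k)
Every leftover argument binds to the variable; the entire application is replaced.
Giving:  t(k)

Answer: t(k)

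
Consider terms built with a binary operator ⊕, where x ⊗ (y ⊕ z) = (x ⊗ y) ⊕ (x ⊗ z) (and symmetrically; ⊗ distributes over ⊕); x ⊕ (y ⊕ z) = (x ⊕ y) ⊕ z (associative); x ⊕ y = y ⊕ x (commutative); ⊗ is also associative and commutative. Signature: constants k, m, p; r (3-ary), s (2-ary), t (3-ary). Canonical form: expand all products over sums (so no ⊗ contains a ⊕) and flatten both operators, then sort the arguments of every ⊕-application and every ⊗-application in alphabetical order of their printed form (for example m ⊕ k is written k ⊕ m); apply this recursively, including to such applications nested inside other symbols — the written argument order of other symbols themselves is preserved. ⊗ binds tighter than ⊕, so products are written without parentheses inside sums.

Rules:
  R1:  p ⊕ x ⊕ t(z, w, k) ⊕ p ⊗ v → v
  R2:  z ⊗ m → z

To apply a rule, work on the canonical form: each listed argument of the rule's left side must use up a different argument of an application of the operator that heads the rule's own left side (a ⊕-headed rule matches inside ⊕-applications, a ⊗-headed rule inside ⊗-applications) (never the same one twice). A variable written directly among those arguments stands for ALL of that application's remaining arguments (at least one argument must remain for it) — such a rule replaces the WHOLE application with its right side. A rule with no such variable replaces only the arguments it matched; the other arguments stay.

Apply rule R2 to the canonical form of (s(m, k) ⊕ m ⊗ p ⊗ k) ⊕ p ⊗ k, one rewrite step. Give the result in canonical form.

Answer: k ⊗ p ⊕ k ⊗ p ⊕ s(m, k)

Derivation:
Canonical form:  k ⊗ m ⊗ p ⊕ k ⊗ p ⊕ s(m, k)
Apply R2:  consuming m;  z := k ⊗ p
The variable takes the whole remainder — replace the entire application.
Result:  k ⊗ p ⊕ k ⊗ p ⊕ s(m, k)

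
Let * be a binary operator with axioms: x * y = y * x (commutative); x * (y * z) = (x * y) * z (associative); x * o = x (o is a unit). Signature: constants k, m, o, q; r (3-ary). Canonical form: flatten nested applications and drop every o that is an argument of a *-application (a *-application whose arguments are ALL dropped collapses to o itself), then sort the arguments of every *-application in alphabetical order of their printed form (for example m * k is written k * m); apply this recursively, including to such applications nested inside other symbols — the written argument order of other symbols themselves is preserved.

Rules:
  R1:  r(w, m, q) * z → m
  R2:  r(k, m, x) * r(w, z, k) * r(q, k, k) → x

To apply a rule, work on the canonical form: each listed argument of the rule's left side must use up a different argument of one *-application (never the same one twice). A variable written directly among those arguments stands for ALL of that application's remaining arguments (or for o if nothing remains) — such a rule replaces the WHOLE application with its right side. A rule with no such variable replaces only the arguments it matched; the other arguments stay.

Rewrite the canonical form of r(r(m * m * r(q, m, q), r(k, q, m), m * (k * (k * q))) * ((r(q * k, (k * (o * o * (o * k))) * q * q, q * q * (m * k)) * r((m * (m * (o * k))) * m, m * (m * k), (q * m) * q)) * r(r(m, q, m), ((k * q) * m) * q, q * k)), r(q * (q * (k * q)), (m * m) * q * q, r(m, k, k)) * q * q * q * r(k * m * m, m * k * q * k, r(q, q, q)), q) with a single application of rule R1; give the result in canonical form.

Canonical form:  r(r(k * m * m * m, k * m * m, m * q * q) * r(k * q, k * k * q * q, k * m * q * q) * r(m * m * r(q, m, q), r(k, q, m), k * k * m * q) * r(r(m, q, m), k * m * q * q, k * q), q * q * q * r(k * m * m, k * k * m * q, r(q, q, q)) * r(k * q * q * q, m * m * q * q, r(m, k, k)), q)
R1 matches:  uses r(q, m, q);  w := q, z := m * m
The variable takes the whole remainder — replace the entire application.
Giving:  r(r(k * m * m * m, k * m * m, m * q * q) * r(k * q, k * k * q * q, k * m * q * q) * r(m, r(k, q, m), k * k * m * q) * r(r(m, q, m), k * m * q * q, k * q), q * q * q * r(k * m * m, k * k * m * q, r(q, q, q)) * r(k * q * q * q, m * m * q * q, r(m, k, k)), q)

Answer: r(r(k * m * m * m, k * m * m, m * q * q) * r(k * q, k * k * q * q, k * m * q * q) * r(m, r(k, q, m), k * k * m * q) * r(r(m, q, m), k * m * q * q, k * q), q * q * q * r(k * m * m, k * k * m * q, r(q, q, q)) * r(k * q * q * q, m * m * q * q, r(m, k, k)), q)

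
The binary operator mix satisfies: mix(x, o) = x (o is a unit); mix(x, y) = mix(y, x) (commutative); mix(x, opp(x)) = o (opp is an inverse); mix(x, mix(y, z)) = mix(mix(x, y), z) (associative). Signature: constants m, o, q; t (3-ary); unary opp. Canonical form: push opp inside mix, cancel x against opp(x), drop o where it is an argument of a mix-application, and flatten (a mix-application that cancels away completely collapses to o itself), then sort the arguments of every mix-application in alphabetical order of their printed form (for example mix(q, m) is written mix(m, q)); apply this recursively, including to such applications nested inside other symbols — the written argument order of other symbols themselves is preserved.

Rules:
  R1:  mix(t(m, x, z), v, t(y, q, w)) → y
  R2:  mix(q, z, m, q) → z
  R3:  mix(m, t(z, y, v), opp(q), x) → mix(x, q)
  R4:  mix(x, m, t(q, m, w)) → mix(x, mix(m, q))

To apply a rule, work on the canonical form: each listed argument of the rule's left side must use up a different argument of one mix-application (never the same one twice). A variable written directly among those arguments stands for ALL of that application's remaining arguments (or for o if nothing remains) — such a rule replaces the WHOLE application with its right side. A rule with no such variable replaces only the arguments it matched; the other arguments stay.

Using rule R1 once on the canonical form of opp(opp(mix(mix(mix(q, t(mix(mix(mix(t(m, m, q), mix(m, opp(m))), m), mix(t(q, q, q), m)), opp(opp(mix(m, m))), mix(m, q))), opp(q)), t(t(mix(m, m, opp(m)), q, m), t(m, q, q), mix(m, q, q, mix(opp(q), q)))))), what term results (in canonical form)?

Answer: mix(t(q, mix(m, m), mix(m, q)), t(t(m, q, m), t(m, q, q), mix(m, q, q)))

Derivation:
Canonical form:  mix(t(mix(m, m, t(m, m, q), t(q, q, q)), mix(m, m), mix(m, q)), t(t(m, q, m), t(m, q, q), mix(m, q, q)))
Match R1:  consume t(m, m, q), t(q, q, q);  v := mix(m, m), w := q, x := m, y := q, z := q
The variable takes the whole remainder — replace the entire application.
Giving:  mix(t(q, mix(m, m), mix(m, q)), t(t(m, q, m), t(m, q, q), mix(m, q, q)))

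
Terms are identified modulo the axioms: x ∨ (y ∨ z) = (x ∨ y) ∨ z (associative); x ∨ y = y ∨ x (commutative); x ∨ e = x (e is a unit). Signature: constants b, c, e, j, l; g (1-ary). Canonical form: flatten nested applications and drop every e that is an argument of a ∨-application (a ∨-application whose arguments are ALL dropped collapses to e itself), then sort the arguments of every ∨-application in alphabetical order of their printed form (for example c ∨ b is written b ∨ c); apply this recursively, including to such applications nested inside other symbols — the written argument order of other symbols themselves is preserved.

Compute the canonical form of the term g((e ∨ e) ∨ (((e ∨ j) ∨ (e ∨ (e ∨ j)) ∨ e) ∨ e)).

Descend into:  (e ∨ e) ∨ (((e ∨ j) ∨ (e ∨ (e ∨ j)) ∨ e) ∨ e)
Flatten:  e ∨ e ∨ e ∨ j ∨ e ∨ e ∨ j ∨ e ∨ e
Unit:  drop e (×7)
Order the arguments:  j ∨ j
Reassemble:  g(j ∨ j)

Answer: g(j ∨ j)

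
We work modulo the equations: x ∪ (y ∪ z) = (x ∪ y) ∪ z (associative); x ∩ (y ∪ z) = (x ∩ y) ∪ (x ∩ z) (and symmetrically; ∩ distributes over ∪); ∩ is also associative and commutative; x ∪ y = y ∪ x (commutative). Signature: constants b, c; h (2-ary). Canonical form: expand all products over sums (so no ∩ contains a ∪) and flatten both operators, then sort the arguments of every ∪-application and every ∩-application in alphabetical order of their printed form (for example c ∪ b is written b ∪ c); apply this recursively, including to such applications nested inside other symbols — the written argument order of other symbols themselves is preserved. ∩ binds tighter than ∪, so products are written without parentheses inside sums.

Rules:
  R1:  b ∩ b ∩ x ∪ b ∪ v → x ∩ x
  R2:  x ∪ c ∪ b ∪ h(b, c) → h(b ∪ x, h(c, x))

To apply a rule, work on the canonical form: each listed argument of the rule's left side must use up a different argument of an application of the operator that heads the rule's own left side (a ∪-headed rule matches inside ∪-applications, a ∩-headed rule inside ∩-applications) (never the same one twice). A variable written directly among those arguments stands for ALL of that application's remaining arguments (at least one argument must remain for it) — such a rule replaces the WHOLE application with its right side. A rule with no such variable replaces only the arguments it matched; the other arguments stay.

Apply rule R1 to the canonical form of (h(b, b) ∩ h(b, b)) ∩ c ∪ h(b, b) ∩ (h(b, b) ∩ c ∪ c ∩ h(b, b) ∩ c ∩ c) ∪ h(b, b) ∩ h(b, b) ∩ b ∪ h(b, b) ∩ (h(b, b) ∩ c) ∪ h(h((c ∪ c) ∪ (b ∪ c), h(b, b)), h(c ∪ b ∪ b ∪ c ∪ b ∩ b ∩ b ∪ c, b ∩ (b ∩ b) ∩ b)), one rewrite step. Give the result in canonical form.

Canonical form:  b ∩ h(b, b) ∩ h(b, b) ∪ c ∩ c ∩ c ∩ h(b, b) ∩ h(b, b) ∪ c ∩ h(b, b) ∩ h(b, b) ∪ c ∩ h(b, b) ∩ h(b, b) ∪ c ∩ h(b, b) ∩ h(b, b) ∪ h(h(b ∪ c ∪ c ∪ c, h(b, b)), h(b ∪ b ∪ b ∩ b ∩ b ∪ c ∪ c ∪ c, b ∩ b ∩ b ∩ b))
Apply R1:  consuming b, b ∩ b ∩ b;  v := b ∪ c ∪ c ∪ c, x := b
The variable takes the whole remainder — replace the entire application.
Giving:  b ∩ h(b, b) ∩ h(b, b) ∪ c ∩ c ∩ c ∩ h(b, b) ∩ h(b, b) ∪ c ∩ h(b, b) ∩ h(b, b) ∪ c ∩ h(b, b) ∩ h(b, b) ∪ c ∩ h(b, b) ∩ h(b, b) ∪ h(h(b ∪ c ∪ c ∪ c, h(b, b)), h(b ∩ b, b ∩ b ∩ b ∩ b))

Answer: b ∩ h(b, b) ∩ h(b, b) ∪ c ∩ c ∩ c ∩ h(b, b) ∩ h(b, b) ∪ c ∩ h(b, b) ∩ h(b, b) ∪ c ∩ h(b, b) ∩ h(b, b) ∪ c ∩ h(b, b) ∩ h(b, b) ∪ h(h(b ∪ c ∪ c ∪ c, h(b, b)), h(b ∩ b, b ∩ b ∩ b ∩ b))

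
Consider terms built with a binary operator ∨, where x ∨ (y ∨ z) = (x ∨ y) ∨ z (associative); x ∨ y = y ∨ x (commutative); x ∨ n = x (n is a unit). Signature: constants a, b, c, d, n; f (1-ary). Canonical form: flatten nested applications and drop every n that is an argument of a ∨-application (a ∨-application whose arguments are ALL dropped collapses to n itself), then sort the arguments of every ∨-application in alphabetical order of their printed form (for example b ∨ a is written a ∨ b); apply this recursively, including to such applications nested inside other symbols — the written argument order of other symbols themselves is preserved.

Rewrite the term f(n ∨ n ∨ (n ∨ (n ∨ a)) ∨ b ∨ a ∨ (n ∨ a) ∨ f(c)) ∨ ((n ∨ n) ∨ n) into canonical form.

Answer: f(a ∨ a ∨ a ∨ b ∨ f(c))

Derivation:
Merge nested applications:  f(n ∨ n ∨ (n ∨ (n ∨ a)) ∨ b ∨ a ∨ (n ∨ a) ∨ f(c)) ∨ n ∨ n ∨ n
Inside:  f(n ∨ n ∨ (n ∨ (n ∨ a)) ∨ b ∨ a ∨ (n ∨ a) ∨ f(c))  →  f(a ∨ a ∨ a ∨ b ∨ f(c))
Units out:  drop n (×3)
Sort arguments:  f(a ∨ a ∨ a ∨ b ∨ f(c))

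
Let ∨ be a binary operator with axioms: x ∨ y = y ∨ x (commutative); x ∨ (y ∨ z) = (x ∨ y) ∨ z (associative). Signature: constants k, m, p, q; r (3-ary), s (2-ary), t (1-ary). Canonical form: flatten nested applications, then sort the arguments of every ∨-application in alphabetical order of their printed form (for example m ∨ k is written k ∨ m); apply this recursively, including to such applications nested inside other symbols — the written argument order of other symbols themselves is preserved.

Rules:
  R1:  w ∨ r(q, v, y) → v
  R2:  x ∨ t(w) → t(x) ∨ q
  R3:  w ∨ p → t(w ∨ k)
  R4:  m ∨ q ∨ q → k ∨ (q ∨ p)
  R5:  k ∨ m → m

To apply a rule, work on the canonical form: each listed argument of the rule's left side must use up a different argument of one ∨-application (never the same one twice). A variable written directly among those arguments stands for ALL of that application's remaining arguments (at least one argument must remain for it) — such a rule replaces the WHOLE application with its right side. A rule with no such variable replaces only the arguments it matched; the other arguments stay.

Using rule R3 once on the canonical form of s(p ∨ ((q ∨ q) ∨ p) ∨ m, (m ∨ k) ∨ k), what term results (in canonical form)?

Canonical form:  s(m ∨ p ∨ p ∨ q ∨ q, k ∨ k ∨ m)
Match R3:  consume p;  w := m ∨ p ∨ q ∨ q
The extension variable absorbs all remaining arguments, so the whole application is rewritten.
Result:  s(t(k ∨ m ∨ p ∨ q ∨ q), k ∨ k ∨ m)

Answer: s(t(k ∨ m ∨ p ∨ q ∨ q), k ∨ k ∨ m)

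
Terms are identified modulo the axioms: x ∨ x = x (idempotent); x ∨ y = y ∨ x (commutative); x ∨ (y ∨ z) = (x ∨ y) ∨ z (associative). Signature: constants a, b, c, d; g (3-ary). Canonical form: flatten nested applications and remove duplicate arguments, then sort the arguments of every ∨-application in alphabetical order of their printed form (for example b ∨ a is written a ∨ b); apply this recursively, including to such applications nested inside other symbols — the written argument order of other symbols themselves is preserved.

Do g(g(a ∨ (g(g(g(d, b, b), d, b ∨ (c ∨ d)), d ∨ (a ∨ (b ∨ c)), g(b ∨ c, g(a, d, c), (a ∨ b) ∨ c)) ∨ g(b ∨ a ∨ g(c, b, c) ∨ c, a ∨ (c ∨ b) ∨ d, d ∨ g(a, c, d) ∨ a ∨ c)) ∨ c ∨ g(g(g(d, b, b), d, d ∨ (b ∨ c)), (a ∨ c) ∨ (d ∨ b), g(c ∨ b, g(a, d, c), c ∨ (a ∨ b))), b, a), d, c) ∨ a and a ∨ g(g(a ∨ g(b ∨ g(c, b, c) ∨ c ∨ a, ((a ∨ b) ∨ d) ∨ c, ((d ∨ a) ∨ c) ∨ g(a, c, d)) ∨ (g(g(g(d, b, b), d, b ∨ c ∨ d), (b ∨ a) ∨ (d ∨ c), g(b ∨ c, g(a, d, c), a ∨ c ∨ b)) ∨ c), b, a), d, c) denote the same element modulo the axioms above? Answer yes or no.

Left:  g(g(a ∨ (g(g(g(d, b, b), d, b ∨ (c ∨ d)), d ∨ (a ∨ (b ∨ c)), g(b ∨ c, g(a, d, c), (a ∨ b) ∨ c)) ∨ g(b ∨ a ∨ g(c, b, c) ∨ c, a ∨ (c ∨ b) ∨ d, d ∨ g(a, c, d) ∨ a ∨ c)) ∨ c ∨ g(g(g(d, b, b), d, d ∨ (b ∨ c)), (a ∨ c) ∨ (d ∨ b), g(c ∨ b, g(a, d, c), c ∨ (a ∨ b))), b, a), d, c) ∨ a
  Canonicalize subterm:  g(g(a ∨ (g(g(g(d, b, b), d, b ∨ (c ∨ d)), d ∨ (a ∨ (b ∨ c)), g(b ∨ c, g(a, d, c), (a ∨ b) ∨ c)) ∨ g(b ∨ a ∨ g(c, b, c) ∨ c, a ∨ (c ∨ b) ∨ d, d ∨ g(a, c, d) ∨ a ∨ c)) ∨ c ∨ g(g(g(d, b, b), d, d ∨ (b ∨ c)), (a ∨ c) ∨ (d ∨ b), g(c ∨ b, g(a, d, c), c ∨ (a ∨ b))), b, a), d, c)  →  g(g(a ∨ c ∨ g(a ∨ b ∨ c ∨ g(c, b, c), a ∨ b ∨ c ∨ d, a ∨ c ∨ d ∨ g(a, c, d)) ∨ g(g(g(d, b, b), d, b ∨ c ∨ d), a ∨ b ∨ c ∨ d, g(b ∨ c, g(a, d, c), a ∨ b ∨ c)), b, a), d, c)
  Sort:  a ∨ g(g(a ∨ c ∨ g(a ∨ b ∨ c ∨ g(c, b, c), a ∨ b ∨ c ∨ d, a ∨ c ∨ d ∨ g(a, c, d)) ∨ g(g(g(d, b, b), d, b ∨ c ∨ d), a ∨ b ∨ c ∨ d, g(b ∨ c, g(a, d, c), a ∨ b ∨ c)), b, a), d, c)
Right:  a ∨ g(g(a ∨ g(b ∨ g(c, b, c) ∨ c ∨ a, ((a ∨ b) ∨ d) ∨ c, ((d ∨ a) ∨ c) ∨ g(a, c, d)) ∨ (g(g(g(d, b, b), d, b ∨ c ∨ d), (b ∨ a) ∨ (d ∨ c), g(b ∨ c, g(a, d, c), a ∨ c ∨ b)) ∨ c), b, a), d, c)
  Canonicalize subterm:  g(g(a ∨ g(b ∨ g(c, b, c) ∨ c ∨ a, ((a ∨ b) ∨ d) ∨ c, ((d ∨ a) ∨ c) ∨ g(a, c, d)) ∨ (g(g(g(d, b, b), d, b ∨ c ∨ d), (b ∨ a) ∨ (d ∨ c), g(b ∨ c, g(a, d, c), a ∨ c ∨ b)) ∨ c), b, a), d, c)  →  g(g(a ∨ c ∨ g(a ∨ b ∨ c ∨ g(c, b, c), a ∨ b ∨ c ∨ d, a ∨ c ∨ d ∨ g(a, c, d)) ∨ g(g(g(d, b, b), d, b ∨ c ∨ d), a ∨ b ∨ c ∨ d, g(b ∨ c, g(a, d, c), a ∨ b ∨ c)), b, a), d, c)
  Sort:  a ∨ g(g(a ∨ c ∨ g(a ∨ b ∨ c ∨ g(c, b, c), a ∨ b ∨ c ∨ d, a ∨ c ∨ d ∨ g(a, c, d)) ∨ g(g(g(d, b, b), d, b ∨ c ∨ d), a ∨ b ∨ c ∨ d, g(b ∨ c, g(a, d, c), a ∨ b ∨ c)), b, a), d, c)

Answer: yes — both canonical forms are a ∨ g(g(a ∨ c ∨ g(a ∨ b ∨ c ∨ g(c, b, c), a ∨ b ∨ c ∨ d, a ∨ c ∨ d ∨ g(a, c, d)) ∨ g(g(g(d, b, b), d, b ∨ c ∨ d), a ∨ b ∨ c ∨ d, g(b ∨ c, g(a, d, c), a ∨ b ∨ c)), b, a), d, c)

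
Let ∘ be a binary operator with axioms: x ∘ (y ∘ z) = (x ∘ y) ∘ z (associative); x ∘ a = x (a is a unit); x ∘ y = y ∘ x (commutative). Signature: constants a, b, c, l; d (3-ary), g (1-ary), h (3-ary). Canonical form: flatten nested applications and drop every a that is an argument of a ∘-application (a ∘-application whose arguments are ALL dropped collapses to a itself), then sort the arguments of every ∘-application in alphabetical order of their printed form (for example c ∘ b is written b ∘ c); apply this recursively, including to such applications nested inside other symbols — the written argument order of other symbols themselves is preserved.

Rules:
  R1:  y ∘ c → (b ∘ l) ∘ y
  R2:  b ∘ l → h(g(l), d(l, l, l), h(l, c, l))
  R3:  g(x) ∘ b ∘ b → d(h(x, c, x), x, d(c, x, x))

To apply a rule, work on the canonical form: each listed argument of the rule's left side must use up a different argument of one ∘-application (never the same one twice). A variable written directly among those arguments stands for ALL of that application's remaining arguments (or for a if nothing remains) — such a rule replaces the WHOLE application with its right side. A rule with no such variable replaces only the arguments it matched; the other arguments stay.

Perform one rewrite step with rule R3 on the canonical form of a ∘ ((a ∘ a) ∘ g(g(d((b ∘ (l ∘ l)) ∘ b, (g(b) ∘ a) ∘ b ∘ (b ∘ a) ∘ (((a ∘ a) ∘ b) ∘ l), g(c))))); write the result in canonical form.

Canonical form:  g(g(d(b ∘ b ∘ l ∘ l, b ∘ b ∘ b ∘ g(b) ∘ l, g(c))))
Apply R3:  consuming b, b, g(b);  x := b
New term:  g(g(d(b ∘ b ∘ l ∘ l, b ∘ d(h(b, c, b), b, d(c, b, b)) ∘ l, g(c))))

Answer: g(g(d(b ∘ b ∘ l ∘ l, b ∘ d(h(b, c, b), b, d(c, b, b)) ∘ l, g(c))))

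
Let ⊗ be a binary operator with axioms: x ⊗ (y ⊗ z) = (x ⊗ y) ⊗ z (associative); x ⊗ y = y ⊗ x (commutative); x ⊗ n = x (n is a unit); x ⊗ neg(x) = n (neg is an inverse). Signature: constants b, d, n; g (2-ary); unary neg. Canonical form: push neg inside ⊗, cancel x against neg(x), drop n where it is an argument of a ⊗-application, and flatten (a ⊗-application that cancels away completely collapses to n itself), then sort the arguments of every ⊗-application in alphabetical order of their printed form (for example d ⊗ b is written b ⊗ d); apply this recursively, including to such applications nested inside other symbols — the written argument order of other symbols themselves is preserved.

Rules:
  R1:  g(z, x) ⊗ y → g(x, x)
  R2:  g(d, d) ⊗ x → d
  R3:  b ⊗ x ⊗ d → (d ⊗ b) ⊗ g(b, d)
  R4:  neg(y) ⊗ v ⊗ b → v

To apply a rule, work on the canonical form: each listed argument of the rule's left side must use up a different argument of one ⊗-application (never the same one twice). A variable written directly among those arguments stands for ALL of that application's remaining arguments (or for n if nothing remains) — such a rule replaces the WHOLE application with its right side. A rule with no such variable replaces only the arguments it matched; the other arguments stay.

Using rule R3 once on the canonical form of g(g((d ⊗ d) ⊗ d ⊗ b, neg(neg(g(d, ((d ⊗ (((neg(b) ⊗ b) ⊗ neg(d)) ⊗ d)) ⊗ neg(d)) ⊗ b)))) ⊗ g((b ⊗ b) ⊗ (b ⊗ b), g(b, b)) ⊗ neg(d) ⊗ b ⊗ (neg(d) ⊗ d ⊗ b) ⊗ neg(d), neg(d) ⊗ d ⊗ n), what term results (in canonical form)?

Answer: g(b ⊗ b ⊗ g(b ⊗ b ⊗ b ⊗ b, g(b, b)) ⊗ g(b ⊗ d ⊗ g(b, d), g(d, b)) ⊗ neg(d) ⊗ neg(d), n)

Derivation:
Canonical form:  g(b ⊗ b ⊗ g(b ⊗ b ⊗ b ⊗ b, g(b, b)) ⊗ g(b ⊗ d ⊗ d ⊗ d, g(d, b)) ⊗ neg(d) ⊗ neg(d), n)
R3 matches:  uses b, d;  x := d ⊗ d
The extension variable absorbs all remaining arguments, so the whole application is rewritten.
New term:  g(b ⊗ b ⊗ g(b ⊗ b ⊗ b ⊗ b, g(b, b)) ⊗ g(b ⊗ d ⊗ g(b, d), g(d, b)) ⊗ neg(d) ⊗ neg(d), n)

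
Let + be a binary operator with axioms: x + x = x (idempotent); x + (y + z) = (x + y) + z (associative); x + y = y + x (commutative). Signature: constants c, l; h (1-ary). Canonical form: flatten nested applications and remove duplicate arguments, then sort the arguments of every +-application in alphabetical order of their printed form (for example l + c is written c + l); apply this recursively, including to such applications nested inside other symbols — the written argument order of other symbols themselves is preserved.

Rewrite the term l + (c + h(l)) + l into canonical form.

Answer: c + h(l) + l

Derivation:
Un-nest:  l + c + h(l) + l
Drop duplicates:  drop duplicate l
Sort:  c + h(l) + l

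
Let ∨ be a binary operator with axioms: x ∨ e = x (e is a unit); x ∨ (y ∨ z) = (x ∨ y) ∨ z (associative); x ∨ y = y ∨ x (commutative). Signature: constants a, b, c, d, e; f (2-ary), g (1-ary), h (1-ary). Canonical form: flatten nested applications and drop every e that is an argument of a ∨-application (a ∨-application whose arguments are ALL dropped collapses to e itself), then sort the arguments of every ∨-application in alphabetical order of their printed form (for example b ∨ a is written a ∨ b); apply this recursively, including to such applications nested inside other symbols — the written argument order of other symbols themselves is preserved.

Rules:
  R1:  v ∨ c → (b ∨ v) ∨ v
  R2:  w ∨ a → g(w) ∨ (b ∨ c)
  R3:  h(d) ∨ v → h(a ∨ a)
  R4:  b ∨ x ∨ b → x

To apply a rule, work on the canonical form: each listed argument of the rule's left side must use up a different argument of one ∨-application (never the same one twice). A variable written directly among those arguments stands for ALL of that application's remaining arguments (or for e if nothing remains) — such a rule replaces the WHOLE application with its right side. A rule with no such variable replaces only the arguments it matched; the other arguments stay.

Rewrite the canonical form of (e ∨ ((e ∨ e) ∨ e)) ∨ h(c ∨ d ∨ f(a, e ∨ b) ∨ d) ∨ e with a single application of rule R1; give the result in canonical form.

Canonical form:  h(c ∨ d ∨ d ∨ f(a, b))
Apply R1:  consuming c;  v := d ∨ d ∨ f(a, b)
The extension variable absorbs all remaining arguments, so the whole application is rewritten.
New term:  h(b ∨ d ∨ d ∨ d ∨ d ∨ f(a, b) ∨ f(a, b))

Answer: h(b ∨ d ∨ d ∨ d ∨ d ∨ f(a, b) ∨ f(a, b))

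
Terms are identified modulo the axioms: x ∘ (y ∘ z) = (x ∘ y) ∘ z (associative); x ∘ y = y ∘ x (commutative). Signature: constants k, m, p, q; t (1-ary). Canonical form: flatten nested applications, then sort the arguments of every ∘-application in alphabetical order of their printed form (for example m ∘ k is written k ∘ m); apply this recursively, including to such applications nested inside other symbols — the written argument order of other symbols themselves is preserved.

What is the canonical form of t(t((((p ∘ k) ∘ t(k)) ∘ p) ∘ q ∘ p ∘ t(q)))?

Answer: t(t(k ∘ p ∘ p ∘ p ∘ q ∘ t(k) ∘ t(q)))

Derivation:
Focus inside:  (((p ∘ k) ∘ t(k)) ∘ p) ∘ q ∘ p ∘ t(q)
Merge nested applications:  p ∘ k ∘ t(k) ∘ p ∘ q ∘ p ∘ t(q)
Order the arguments:  k ∘ p ∘ p ∘ p ∘ q ∘ t(k) ∘ t(q)
Rebuild:  t(t(k ∘ p ∘ p ∘ p ∘ q ∘ t(k) ∘ t(q)))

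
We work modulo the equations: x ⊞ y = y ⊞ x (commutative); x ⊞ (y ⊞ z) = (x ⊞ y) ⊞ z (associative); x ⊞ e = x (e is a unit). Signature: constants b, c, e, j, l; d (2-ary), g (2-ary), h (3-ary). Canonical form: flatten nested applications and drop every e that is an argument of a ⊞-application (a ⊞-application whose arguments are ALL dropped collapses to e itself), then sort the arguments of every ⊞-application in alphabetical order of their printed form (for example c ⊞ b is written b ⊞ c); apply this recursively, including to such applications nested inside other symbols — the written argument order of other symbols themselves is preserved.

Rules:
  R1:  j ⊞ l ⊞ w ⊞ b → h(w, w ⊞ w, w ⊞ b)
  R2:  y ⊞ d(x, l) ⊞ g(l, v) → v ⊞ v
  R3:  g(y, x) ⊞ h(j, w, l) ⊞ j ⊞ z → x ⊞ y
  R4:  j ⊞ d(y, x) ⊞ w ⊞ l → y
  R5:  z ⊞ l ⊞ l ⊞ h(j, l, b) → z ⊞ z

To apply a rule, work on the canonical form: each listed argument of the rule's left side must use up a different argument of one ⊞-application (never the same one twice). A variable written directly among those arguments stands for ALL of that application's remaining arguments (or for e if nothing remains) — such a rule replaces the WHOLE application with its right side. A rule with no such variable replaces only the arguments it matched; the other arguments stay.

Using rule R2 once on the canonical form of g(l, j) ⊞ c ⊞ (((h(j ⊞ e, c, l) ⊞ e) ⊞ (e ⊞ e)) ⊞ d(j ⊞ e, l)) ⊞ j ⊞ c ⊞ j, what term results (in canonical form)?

Canonical form:  c ⊞ c ⊞ d(j, l) ⊞ g(l, j) ⊞ h(j, c, l) ⊞ j ⊞ j
R2 matches:  uses d(j, l), g(l, j);  v := j, x := j, y := c ⊞ c ⊞ h(j, c, l) ⊞ j ⊞ j
The extension variable absorbs all remaining arguments, so the whole application is rewritten.
Giving:  j ⊞ j

Answer: j ⊞ j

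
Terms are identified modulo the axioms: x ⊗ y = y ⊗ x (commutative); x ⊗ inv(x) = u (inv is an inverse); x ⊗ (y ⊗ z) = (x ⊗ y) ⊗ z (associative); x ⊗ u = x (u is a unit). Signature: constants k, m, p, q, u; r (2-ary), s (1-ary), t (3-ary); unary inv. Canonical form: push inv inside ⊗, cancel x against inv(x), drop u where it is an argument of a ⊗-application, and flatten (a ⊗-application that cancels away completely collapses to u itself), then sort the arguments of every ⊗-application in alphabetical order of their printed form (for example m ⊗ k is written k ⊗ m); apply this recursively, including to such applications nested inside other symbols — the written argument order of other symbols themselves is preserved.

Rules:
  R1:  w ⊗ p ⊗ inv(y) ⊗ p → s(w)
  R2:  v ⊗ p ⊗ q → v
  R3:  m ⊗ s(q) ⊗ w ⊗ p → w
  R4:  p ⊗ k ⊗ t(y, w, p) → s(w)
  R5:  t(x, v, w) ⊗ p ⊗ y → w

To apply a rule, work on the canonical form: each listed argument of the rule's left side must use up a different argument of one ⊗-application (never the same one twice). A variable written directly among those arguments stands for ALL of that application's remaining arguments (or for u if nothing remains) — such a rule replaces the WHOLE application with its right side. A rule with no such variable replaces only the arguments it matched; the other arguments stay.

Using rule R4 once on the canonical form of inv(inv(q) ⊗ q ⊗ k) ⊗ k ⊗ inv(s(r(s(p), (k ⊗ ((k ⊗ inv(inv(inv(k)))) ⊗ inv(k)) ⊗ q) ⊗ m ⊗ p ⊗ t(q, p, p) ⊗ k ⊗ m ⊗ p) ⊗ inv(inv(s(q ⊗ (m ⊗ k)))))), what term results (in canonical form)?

Canonical form:  inv(s(r(s(p), k ⊗ m ⊗ m ⊗ p ⊗ p ⊗ q ⊗ t(q, p, p)) ⊗ s(k ⊗ m ⊗ q)))
Match R4:  consume k, p, t(q, p, p);  w := p, y := q
New term:  inv(s(r(s(p), m ⊗ m ⊗ p ⊗ q ⊗ s(p)) ⊗ s(k ⊗ m ⊗ q)))

Answer: inv(s(r(s(p), m ⊗ m ⊗ p ⊗ q ⊗ s(p)) ⊗ s(k ⊗ m ⊗ q)))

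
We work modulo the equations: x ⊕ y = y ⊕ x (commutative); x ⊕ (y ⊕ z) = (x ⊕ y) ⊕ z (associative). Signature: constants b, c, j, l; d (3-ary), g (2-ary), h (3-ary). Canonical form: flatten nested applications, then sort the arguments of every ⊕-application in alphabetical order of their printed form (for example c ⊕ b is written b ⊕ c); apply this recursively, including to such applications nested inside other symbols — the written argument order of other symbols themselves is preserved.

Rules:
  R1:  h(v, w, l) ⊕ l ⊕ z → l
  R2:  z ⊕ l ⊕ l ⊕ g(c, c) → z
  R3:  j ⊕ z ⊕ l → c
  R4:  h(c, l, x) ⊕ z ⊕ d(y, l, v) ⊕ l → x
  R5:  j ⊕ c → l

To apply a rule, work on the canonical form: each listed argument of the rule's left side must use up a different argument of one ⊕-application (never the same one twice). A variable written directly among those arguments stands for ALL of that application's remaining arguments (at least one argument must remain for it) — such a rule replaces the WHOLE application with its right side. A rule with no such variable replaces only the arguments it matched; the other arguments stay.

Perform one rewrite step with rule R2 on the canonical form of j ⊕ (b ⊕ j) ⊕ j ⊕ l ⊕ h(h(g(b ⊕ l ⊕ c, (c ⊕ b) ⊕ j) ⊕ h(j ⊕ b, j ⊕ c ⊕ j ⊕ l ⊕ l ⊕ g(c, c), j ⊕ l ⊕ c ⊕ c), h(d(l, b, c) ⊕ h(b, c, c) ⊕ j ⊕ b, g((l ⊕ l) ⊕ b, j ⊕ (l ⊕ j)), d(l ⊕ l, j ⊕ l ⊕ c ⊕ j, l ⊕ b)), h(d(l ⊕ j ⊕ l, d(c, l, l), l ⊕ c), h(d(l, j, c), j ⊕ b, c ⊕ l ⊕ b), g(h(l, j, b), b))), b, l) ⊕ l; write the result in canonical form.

Canonical form:  b ⊕ h(h(g(b ⊕ c ⊕ l, b ⊕ c ⊕ j) ⊕ h(b ⊕ j, c ⊕ g(c, c) ⊕ j ⊕ j ⊕ l ⊕ l, c ⊕ c ⊕ j ⊕ l), h(b ⊕ d(l, b, c) ⊕ h(b, c, c) ⊕ j, g(b ⊕ l ⊕ l, j ⊕ j ⊕ l), d(l ⊕ l, c ⊕ j ⊕ j ⊕ l, b ⊕ l)), h(d(j ⊕ l ⊕ l, d(c, l, l), c ⊕ l), h(d(l, j, c), b ⊕ j, b ⊕ c ⊕ l), g(h(l, j, b), b))), b, l) ⊕ j ⊕ j ⊕ j ⊕ l ⊕ l
Match R2:  consume g(c, c), l, l;  z := c ⊕ j ⊕ j
Every leftover argument binds to the variable; the entire application is replaced.
Giving:  b ⊕ h(h(g(b ⊕ c ⊕ l, b ⊕ c ⊕ j) ⊕ h(b ⊕ j, c ⊕ j ⊕ j, c ⊕ c ⊕ j ⊕ l), h(b ⊕ d(l, b, c) ⊕ h(b, c, c) ⊕ j, g(b ⊕ l ⊕ l, j ⊕ j ⊕ l), d(l ⊕ l, c ⊕ j ⊕ j ⊕ l, b ⊕ l)), h(d(j ⊕ l ⊕ l, d(c, l, l), c ⊕ l), h(d(l, j, c), b ⊕ j, b ⊕ c ⊕ l), g(h(l, j, b), b))), b, l) ⊕ j ⊕ j ⊕ j ⊕ l ⊕ l

Answer: b ⊕ h(h(g(b ⊕ c ⊕ l, b ⊕ c ⊕ j) ⊕ h(b ⊕ j, c ⊕ j ⊕ j, c ⊕ c ⊕ j ⊕ l), h(b ⊕ d(l, b, c) ⊕ h(b, c, c) ⊕ j, g(b ⊕ l ⊕ l, j ⊕ j ⊕ l), d(l ⊕ l, c ⊕ j ⊕ j ⊕ l, b ⊕ l)), h(d(j ⊕ l ⊕ l, d(c, l, l), c ⊕ l), h(d(l, j, c), b ⊕ j, b ⊕ c ⊕ l), g(h(l, j, b), b))), b, l) ⊕ j ⊕ j ⊕ j ⊕ l ⊕ l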